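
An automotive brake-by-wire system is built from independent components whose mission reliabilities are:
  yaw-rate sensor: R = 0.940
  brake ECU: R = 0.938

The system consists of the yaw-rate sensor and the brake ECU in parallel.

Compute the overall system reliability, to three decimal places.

Parallel (yaw-rate sensor and brake ECU): 1 − (1 − 0.94000)(1 − 0.93800) = 0.996

0.996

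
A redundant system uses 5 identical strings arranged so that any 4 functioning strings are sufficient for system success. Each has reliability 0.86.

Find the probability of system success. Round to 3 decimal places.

R = Σ_{i=4}^{5} C(5,i) p^i (1−p)^{5−i} with p = 0.86
C(5,4)·0.86^4·0.14^1 = 0.38291
C(5,5)·0.86^5·0.14^0 = 0.47043
Sum = 0.853

0.853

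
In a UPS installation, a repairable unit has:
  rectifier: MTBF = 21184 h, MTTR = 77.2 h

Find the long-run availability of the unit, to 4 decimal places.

A(rectifier) = MTBF/(MTBF+MTTR) = 21184/(21184+77.2) = 0.9964

0.9964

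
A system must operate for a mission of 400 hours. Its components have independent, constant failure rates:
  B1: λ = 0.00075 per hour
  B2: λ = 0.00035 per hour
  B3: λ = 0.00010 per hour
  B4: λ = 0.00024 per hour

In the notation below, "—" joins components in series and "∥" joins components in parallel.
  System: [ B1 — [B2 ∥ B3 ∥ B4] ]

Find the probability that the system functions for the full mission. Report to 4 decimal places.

R(B1) = exp(−0.00075 × 400) = 0.740818
R(B2) = exp(−0.00035 × 400) = 0.869358
R(B3) = exp(−0.00010 × 400) = 0.960789
R(B4) = exp(−0.00024 × 400) = 0.908464
Parallel (B2, B3, and B4): 1 − (1 − 0.869358)(1 − 0.960789)(1 − 0.908464) = 0.999531
Series (B1 and [0.999531]): 0.740818 × 0.999531 = 0.7405

0.7405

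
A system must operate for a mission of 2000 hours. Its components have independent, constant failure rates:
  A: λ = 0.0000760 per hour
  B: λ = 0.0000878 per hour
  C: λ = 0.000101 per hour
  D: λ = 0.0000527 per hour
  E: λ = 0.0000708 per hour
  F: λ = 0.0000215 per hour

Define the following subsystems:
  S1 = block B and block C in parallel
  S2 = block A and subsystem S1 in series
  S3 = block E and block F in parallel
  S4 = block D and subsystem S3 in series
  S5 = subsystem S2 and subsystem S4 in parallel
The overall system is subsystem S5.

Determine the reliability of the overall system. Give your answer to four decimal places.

R(A) = exp(−0.0000760 × 2000) = 0.858988
R(B) = exp(−0.0000878 × 2000) = 0.838953
R(C) = exp(−0.000101 × 2000) = 0.817095
R(D) = exp(−0.0000527 × 2000) = 0.899964
R(E) = exp(−0.0000708 × 2000) = 0.867968
R(F) = exp(−0.0000215 × 2000) = 0.957911
Parallel (B and C): 1 − (1 − 0.838953)(1 − 0.817095) = 0.970544
Series (A and [0.970544]): 0.858988 × 0.970544 = 0.833686
Parallel (E and F): 1 − (1 − 0.867968)(1 − 0.957911) = 0.994443
Series (D and [0.994443]): 0.899964 × 0.994443 = 0.894963
Parallel ([0.833686] and [0.894963]): 1 − (1 − 0.833686)(1 − 0.894963) = 0.9825

0.9825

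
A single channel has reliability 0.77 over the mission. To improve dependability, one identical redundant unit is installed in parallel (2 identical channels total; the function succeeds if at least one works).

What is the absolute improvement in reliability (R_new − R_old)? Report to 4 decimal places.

0.1771

R_before = 0.77
R_after = 1 − (1 − 0.77)^2 = 0.9471
ΔR = 0.9471 − 0.77 = 0.1771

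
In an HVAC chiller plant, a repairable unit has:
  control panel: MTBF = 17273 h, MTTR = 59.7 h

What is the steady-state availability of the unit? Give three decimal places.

A(control panel) = MTBF/(MTBF+MTTR) = 17273/(17273+59.7) = 0.997

0.997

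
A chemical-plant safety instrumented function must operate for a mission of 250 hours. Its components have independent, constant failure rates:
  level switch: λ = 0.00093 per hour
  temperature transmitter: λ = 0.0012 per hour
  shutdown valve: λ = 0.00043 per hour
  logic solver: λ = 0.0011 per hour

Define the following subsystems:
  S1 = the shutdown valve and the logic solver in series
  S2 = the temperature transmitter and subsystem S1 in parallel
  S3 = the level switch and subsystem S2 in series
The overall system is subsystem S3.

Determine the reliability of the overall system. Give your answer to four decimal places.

R(level switch) = exp(−0.00093 × 250) = 0.792550
R(temperature transmitter) = exp(−0.0012 × 250) = 0.740818
R(shutdown valve) = exp(−0.00043 × 250) = 0.898077
R(logic solver) = exp(−0.0011 × 250) = 0.759572
Series (shutdown valve and logic solver): 0.898077 × 0.759572 = 0.682154
Parallel (temperature transmitter and [0.682154]): 1 − (1 − 0.740818)(1 − 0.682154) = 0.917620
Series (level switch and [0.917620]): 0.792550 × 0.917620 = 0.7273

0.7273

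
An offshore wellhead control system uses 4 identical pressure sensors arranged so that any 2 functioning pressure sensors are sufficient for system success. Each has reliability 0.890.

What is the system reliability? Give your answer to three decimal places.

R = Σ_{i=2}^{4} C(4,i) p^i (1−p)^{4−i} with p = 0.890
C(4,2)·0.890^2·0.110^2 = 0.05751
C(4,3)·0.890^3·0.110^1 = 0.31019
C(4,4)·0.890^4·0.110^0 = 0.62742
Sum = 0.995

0.995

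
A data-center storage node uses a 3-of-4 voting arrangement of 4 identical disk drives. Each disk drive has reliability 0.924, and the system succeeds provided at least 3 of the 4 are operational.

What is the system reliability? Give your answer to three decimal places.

0.969

R = Σ_{i=3}^{4} C(4,i) p^i (1−p)^{4−i} with p = 0.924
C(4,3)·0.924^3·0.076^1 = 0.23982
C(4,4)·0.924^4·0.076^0 = 0.72893
Sum = 0.969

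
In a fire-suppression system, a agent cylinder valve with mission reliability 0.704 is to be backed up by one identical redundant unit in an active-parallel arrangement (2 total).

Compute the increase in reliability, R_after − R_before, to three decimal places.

0.208

R_before = 0.704
R_after = 1 − (1 − 0.704)^2 = 0.912
ΔR = 0.912 − 0.704 = 0.208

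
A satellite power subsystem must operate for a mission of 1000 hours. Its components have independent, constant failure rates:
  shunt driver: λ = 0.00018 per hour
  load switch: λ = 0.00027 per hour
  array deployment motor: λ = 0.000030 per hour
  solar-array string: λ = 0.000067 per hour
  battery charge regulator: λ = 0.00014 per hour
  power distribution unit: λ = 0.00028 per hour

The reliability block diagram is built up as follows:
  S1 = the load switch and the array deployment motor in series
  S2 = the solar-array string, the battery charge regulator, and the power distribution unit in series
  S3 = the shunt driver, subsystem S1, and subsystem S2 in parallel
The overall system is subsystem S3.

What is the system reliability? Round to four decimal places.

R(shunt driver) = exp(−0.00018 × 1000) = 0.835270
R(load switch) = exp(−0.00027 × 1000) = 0.763379
R(array deployment motor) = exp(−0.000030 × 1000) = 0.970446
R(solar-array string) = exp(−0.000067 × 1000) = 0.935195
R(battery charge regulator) = exp(−0.00014 × 1000) = 0.869358
R(power distribution unit) = exp(−0.00028 × 1000) = 0.755784
Series (load switch and array deployment motor): 0.763379 × 0.970446 = 0.740818
Series (solar-array string, battery charge regulator, and power distribution unit): 0.935195 × 0.869358 × 0.755784 = 0.614467
Parallel (shunt driver, [0.740818], and [0.614467]): 1 − (1 − 0.835270)(1 − 0.740818)(1 − 0.614467) = 0.9835

0.9835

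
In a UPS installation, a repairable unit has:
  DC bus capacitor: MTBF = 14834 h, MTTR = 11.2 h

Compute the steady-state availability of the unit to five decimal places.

0.99925

A(DC bus capacitor) = MTBF/(MTBF+MTTR) = 14834/(14834+11.2) = 0.99925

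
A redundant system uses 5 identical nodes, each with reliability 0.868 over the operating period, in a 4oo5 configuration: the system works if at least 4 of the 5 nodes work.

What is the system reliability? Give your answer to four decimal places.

R = Σ_{i=4}^{5} C(5,i) p^i (1−p)^{5−i} with p = 0.868
C(5,4)·0.868^4·0.132^1 = 0.374647
C(5,5)·0.868^5·0.132^0 = 0.492718
Sum = 0.8674

0.8674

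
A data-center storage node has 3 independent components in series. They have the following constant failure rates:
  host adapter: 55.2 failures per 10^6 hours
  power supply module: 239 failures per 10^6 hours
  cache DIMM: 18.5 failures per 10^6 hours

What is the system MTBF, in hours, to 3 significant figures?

3200

Series of exponential components: λ_sys = Σ λ_i
λ_sys = 0.0000552 + 0.000239 + 0.0000185 = 3.1270e-04 /h
MTBF = 1 / λ_sys = 3200 h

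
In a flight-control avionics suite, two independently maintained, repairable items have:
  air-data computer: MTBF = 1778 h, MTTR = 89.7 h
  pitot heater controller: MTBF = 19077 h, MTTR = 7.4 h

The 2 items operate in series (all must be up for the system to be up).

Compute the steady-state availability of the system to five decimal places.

A(air-data computer) = MTBF/(MTBF+MTTR) = 1778/(1778+89.7) = 0.951973
A(pitot heater controller) = MTBF/(MTBF+MTTR) = 19077/(19077+7.4) = 0.999612
Series availability: 0.951973 × 0.999612 = 0.95160

0.95160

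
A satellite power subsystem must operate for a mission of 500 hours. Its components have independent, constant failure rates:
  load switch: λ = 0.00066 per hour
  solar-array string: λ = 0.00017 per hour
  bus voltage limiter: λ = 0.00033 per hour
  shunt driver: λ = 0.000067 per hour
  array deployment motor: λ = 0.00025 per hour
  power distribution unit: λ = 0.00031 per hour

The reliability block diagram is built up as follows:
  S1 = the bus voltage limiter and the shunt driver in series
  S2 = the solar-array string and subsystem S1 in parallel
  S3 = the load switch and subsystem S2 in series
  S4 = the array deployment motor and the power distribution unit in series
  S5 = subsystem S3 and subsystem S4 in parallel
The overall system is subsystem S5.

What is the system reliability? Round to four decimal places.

R(load switch) = exp(−0.00066 × 500) = 0.718924
R(solar-array string) = exp(−0.00017 × 500) = 0.918512
R(bus voltage limiter) = exp(−0.00033 × 500) = 0.847894
R(shunt driver) = exp(−0.000067 × 500) = 0.967055
R(array deployment motor) = exp(−0.00025 × 500) = 0.882497
R(power distribution unit) = exp(−0.00031 × 500) = 0.856415
Series (bus voltage limiter and shunt driver): 0.847894 × 0.967055 = 0.819960
Parallel (solar-array string and [0.819960]): 1 − (1 − 0.918512)(1 − 0.819960) = 0.985329
Series (load switch and [0.985329]): 0.718924 × 0.985329 = 0.708377
Series (array deployment motor and power distribution unit): 0.882497 × 0.856415 = 0.755784
Parallel ([0.708377] and [0.755784]): 1 − (1 − 0.708377)(1 − 0.755784) = 0.9288

0.9288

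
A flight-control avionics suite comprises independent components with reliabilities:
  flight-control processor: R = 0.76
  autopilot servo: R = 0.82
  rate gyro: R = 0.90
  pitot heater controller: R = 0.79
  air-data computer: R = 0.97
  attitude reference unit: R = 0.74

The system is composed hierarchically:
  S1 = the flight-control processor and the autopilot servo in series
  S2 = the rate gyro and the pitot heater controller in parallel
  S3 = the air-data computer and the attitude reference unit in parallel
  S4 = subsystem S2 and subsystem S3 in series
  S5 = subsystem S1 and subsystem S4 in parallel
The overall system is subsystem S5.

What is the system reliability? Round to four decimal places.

Series (flight-control processor and autopilot servo): 0.760000 × 0.820000 = 0.623200
Parallel (rate gyro and pitot heater controller): 1 − (1 − 0.900000)(1 − 0.790000) = 0.979000
Parallel (air-data computer and attitude reference unit): 1 − (1 − 0.970000)(1 − 0.740000) = 0.992200
Series ([0.979000] and [0.992200]): 0.979000 × 0.992200 = 0.971364
Parallel ([0.623200] and [0.971364]): 1 − (1 − 0.623200)(1 − 0.971364) = 0.9892

0.9892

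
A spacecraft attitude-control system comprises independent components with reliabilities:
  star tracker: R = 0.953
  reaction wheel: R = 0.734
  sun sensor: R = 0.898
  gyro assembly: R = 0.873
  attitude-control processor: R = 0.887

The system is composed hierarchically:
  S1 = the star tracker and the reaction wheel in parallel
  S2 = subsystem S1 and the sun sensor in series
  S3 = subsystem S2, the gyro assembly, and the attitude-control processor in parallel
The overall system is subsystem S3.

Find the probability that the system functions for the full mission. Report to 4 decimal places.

0.9984

Parallel (star tracker and reaction wheel): 1 − (1 − 0.953000)(1 − 0.734000) = 0.987498
Series ([0.987498] and sun sensor): 0.987498 × 0.898000 = 0.886773
Parallel ([0.886773], gyro assembly, and attitude-control processor): 1 − (1 − 0.886773)(1 − 0.873000)(1 − 0.887000) = 0.9984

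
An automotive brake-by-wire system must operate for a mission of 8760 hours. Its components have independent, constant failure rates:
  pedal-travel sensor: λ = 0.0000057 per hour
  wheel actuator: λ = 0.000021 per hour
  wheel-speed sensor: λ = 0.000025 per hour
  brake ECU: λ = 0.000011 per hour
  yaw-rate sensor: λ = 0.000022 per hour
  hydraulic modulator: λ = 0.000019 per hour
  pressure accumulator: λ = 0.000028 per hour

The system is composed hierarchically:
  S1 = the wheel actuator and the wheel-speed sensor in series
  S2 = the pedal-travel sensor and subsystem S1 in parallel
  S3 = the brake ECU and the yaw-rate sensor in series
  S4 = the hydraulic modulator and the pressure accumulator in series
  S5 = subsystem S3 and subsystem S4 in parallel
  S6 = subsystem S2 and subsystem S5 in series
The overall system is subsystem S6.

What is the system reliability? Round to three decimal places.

0.900

R(pedal-travel sensor) = exp(−0.0000057 × 8760) = 0.95129
R(wheel actuator) = exp(−0.000021 × 8760) = 0.83197
R(wheel-speed sensor) = exp(−0.000025 × 8760) = 0.80332
R(brake ECU) = exp(−0.000011 × 8760) = 0.90814
R(yaw-rate sensor) = exp(−0.000022 × 8760) = 0.82471
R(hydraulic modulator) = exp(−0.000019 × 8760) = 0.84667
R(pressure accumulator) = exp(−0.000028 × 8760) = 0.78249
Series (wheel actuator and wheel-speed sensor): 0.83197 × 0.80332 = 0.66834
Parallel (pedal-travel sensor and [0.66834]): 1 − (1 − 0.95129)(1 − 0.66834) = 0.98384
Series (brake ECU and yaw-rate sensor): 0.90814 × 0.82471 = 0.74895
Series (hydraulic modulator and pressure accumulator): 0.84667 × 0.78249 = 0.66251
Parallel ([0.74895] and [0.66251]): 1 − (1 − 0.74895)(1 − 0.66251) = 0.91527
Series ([0.98384] and [0.91527]): 0.98384 × 0.91527 = 0.900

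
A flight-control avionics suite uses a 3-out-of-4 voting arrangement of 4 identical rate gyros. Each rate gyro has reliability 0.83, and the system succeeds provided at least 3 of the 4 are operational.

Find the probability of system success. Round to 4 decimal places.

R = Σ_{i=3}^{4} C(4,i) p^i (1−p)^{4−i} with p = 0.83
C(4,3)·0.83^3·0.17^1 = 0.388815
C(4,4)·0.83^4·0.17^0 = 0.474583
Sum = 0.8634

0.8634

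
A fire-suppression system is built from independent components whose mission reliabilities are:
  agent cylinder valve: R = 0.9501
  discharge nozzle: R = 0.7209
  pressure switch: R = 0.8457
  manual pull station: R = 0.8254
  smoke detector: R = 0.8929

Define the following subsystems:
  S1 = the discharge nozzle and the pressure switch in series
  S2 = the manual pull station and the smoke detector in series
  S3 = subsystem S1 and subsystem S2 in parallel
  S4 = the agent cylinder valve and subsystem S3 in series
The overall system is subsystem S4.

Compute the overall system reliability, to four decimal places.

0.8526

Series (discharge nozzle and pressure switch): 0.720900 × 0.845700 = 0.609665
Series (manual pull station and smoke detector): 0.825400 × 0.892900 = 0.737000
Parallel ([0.609665] and [0.737000]): 1 − (1 − 0.609665)(1 − 0.737000) = 0.897342
Series (agent cylinder valve and [0.897342]): 0.950100 × 0.897342 = 0.8526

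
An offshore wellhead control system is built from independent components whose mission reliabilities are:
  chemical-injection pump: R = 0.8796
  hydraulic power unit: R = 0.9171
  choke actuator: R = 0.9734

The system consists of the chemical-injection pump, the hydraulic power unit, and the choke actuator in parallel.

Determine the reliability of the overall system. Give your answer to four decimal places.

Parallel (chemical-injection pump, hydraulic power unit, and choke actuator): 1 − (1 − 0.879600)(1 − 0.917100)(1 − 0.973400) = 0.9997

0.9997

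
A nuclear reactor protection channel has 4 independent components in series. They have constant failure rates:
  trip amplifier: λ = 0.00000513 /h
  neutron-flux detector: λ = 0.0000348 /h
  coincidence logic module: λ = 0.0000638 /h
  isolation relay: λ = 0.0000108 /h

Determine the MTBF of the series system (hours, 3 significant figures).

8730

Series of exponential components: λ_sys = Σ λ_i
λ_sys = 0.00000513 + 0.0000348 + 0.0000638 + 0.0000108 = 1.1453e-04 /h
MTBF = 1 / λ_sys = 8730 h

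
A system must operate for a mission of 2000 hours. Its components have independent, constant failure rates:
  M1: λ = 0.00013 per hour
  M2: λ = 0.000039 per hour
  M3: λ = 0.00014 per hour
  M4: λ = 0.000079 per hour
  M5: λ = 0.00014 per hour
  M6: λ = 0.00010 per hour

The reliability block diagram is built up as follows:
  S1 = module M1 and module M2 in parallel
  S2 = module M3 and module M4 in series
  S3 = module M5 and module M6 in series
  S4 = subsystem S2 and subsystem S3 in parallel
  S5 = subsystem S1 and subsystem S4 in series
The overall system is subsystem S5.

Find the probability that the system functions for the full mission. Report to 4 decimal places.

0.8499

R(M1) = exp(−0.00013 × 2000) = 0.771052
R(M2) = exp(−0.000039 × 2000) = 0.924964
R(M3) = exp(−0.00014 × 2000) = 0.755784
R(M4) = exp(−0.000079 × 2000) = 0.853850
R(M5) = exp(−0.00014 × 2000) = 0.755784
R(M6) = exp(−0.00010 × 2000) = 0.818731
Parallel (M1 and M2): 1 − (1 − 0.771052)(1 − 0.924964) = 0.982821
Series (M3 and M4): 0.755784 × 0.853850 = 0.645326
Series (M5 and M6): 0.755784 × 0.818731 = 0.618784
Parallel ([0.645326] and [0.618784]): 1 − (1 − 0.645326)(1 − 0.618784) = 0.864793
Series ([0.982821] and [0.864793]): 0.982821 × 0.864793 = 0.8499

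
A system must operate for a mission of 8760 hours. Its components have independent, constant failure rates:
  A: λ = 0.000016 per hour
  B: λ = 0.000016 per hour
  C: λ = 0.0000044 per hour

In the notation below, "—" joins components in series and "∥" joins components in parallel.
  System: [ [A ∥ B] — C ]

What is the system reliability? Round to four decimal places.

R(A) = exp(−0.000016 × 8760) = 0.869219
R(B) = exp(−0.000016 × 8760) = 0.869219
R(C) = exp(−0.0000044 × 8760) = 0.962189
Parallel (A and B): 1 − (1 − 0.869219)(1 − 0.869219) = 0.982896
Series ([0.982896] and C): 0.982896 × 0.962189 = 0.9457

0.9457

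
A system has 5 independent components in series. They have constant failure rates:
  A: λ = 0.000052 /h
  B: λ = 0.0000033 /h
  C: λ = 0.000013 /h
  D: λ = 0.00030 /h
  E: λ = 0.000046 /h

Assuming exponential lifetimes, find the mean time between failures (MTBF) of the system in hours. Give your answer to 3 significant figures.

Series of exponential components: λ_sys = Σ λ_i
λ_sys = 0.000052 + 0.0000033 + 0.000013 + 0.00030 + 0.000046 = 4.1430e-04 /h
MTBF = 1 / λ_sys = 2410 h

2410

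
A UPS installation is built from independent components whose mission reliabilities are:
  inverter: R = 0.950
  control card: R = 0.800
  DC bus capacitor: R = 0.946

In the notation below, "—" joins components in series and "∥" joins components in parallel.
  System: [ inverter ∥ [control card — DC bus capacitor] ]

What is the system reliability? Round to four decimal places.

0.9878

Series (control card and DC bus capacitor): 0.800000 × 0.946000 = 0.756800
Parallel (inverter and [0.756800]): 1 − (1 − 0.950000)(1 − 0.756800) = 0.9878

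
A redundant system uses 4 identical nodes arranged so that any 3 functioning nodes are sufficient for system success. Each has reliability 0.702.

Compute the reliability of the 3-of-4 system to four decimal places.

R = Σ_{i=3}^{4} C(4,i) p^i (1−p)^{4−i} with p = 0.702
C(4,3)·0.702^3·0.298^1 = 0.412371
C(4,4)·0.702^4·0.298^0 = 0.242856
Sum = 0.6552

0.6552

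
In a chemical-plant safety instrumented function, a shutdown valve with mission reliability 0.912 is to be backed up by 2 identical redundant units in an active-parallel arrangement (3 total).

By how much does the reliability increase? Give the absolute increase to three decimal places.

0.087

R_before = 0.912
R_after = 1 − (1 − 0.912)^3 = 0.999
ΔR = 0.999 − 0.912 = 0.087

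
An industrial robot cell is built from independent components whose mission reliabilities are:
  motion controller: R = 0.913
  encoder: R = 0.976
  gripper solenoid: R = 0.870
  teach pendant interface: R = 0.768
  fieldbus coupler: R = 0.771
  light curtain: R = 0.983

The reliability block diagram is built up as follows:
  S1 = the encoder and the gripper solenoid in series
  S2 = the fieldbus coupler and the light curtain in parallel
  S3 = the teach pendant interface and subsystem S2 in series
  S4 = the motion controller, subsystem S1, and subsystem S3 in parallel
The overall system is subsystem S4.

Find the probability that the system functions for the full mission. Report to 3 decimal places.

Series (encoder and gripper solenoid): 0.97600 × 0.87000 = 0.84912
Parallel (fieldbus coupler and light curtain): 1 − (1 − 0.77100)(1 − 0.98300) = 0.99611
Series (teach pendant interface and [0.99611]): 0.76800 × 0.99611 = 0.76501
Parallel (motion controller, [0.84912], and [0.76501]): 1 − (1 − 0.91300)(1 − 0.84912)(1 − 0.76501) = 0.997

0.997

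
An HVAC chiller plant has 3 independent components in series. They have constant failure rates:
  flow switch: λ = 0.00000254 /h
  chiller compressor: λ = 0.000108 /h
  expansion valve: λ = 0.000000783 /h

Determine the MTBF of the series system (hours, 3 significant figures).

8980

Series of exponential components: λ_sys = Σ λ_i
λ_sys = 0.00000254 + 0.000108 + 0.000000783 = 1.1132e-04 /h
MTBF = 1 / λ_sys = 8980 h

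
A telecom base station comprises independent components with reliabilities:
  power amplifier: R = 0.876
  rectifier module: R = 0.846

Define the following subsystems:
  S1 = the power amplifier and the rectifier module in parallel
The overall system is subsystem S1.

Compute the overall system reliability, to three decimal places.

Parallel (power amplifier and rectifier module): 1 − (1 − 0.87600)(1 − 0.84600) = 0.981

0.981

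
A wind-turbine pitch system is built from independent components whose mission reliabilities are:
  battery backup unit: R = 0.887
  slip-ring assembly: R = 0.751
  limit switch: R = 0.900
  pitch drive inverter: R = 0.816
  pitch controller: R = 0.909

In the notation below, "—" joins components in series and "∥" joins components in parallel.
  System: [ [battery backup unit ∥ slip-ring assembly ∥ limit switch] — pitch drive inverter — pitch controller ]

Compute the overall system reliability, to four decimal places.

Parallel (battery backup unit, slip-ring assembly, and limit switch): 1 − (1 − 0.887000)(1 − 0.751000)(1 − 0.900000) = 0.997186
Series ([0.997186], pitch drive inverter, and pitch controller): 0.997186 × 0.816000 × 0.909000 = 0.7397

0.7397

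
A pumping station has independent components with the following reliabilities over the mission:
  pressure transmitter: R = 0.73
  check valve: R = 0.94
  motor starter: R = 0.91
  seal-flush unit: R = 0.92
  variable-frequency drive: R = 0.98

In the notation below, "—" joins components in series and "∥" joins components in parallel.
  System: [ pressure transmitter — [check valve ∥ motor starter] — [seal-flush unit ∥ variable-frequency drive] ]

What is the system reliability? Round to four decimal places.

0.7249

Parallel (check valve and motor starter): 1 − (1 − 0.940000)(1 − 0.910000) = 0.994600
Parallel (seal-flush unit and variable-frequency drive): 1 − (1 − 0.920000)(1 − 0.980000) = 0.998400
Series (pressure transmitter, [0.994600], and [0.998400]): 0.730000 × 0.994600 × 0.998400 = 0.7249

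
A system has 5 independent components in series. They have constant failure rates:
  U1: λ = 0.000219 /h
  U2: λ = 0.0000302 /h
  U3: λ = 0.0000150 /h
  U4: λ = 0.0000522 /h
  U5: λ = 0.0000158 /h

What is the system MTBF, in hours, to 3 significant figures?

Series of exponential components: λ_sys = Σ λ_i
λ_sys = 0.000219 + 0.0000302 + 0.0000150 + 0.0000522 + 0.0000158 = 3.3220e-04 /h
MTBF = 1 / λ_sys = 3010 h

3010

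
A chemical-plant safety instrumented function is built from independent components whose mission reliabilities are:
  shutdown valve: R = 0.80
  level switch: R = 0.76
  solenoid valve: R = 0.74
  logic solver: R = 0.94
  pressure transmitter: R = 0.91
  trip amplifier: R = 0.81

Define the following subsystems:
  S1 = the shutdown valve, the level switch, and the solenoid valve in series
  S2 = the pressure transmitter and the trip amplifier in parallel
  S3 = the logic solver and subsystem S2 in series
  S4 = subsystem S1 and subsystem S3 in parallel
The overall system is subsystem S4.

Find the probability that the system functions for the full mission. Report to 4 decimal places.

Series (shutdown valve, level switch, and solenoid valve): 0.800000 × 0.760000 × 0.740000 = 0.449920
Parallel (pressure transmitter and trip amplifier): 1 − (1 − 0.910000)(1 − 0.810000) = 0.982900
Series (logic solver and [0.982900]): 0.940000 × 0.982900 = 0.923926
Parallel ([0.449920] and [0.923926]): 1 − (1 − 0.449920)(1 − 0.923926) = 0.9582

0.9582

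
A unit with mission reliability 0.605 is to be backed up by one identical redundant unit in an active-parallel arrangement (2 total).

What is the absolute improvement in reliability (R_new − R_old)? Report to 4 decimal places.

R_before = 0.605
R_after = 1 − (1 − 0.605)^2 = 0.8440
ΔR = 0.8440 − 0.605 = 0.2390

0.2390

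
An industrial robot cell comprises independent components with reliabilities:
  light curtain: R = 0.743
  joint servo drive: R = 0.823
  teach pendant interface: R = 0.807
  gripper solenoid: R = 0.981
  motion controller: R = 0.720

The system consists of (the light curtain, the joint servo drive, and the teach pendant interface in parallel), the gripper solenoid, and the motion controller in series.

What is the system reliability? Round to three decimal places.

0.700

Parallel (light curtain, joint servo drive, and teach pendant interface): 1 − (1 − 0.74300)(1 − 0.82300)(1 − 0.80700) = 0.99122
Series ([0.99122], gripper solenoid, and motion controller): 0.99122 × 0.98100 × 0.72000 = 0.700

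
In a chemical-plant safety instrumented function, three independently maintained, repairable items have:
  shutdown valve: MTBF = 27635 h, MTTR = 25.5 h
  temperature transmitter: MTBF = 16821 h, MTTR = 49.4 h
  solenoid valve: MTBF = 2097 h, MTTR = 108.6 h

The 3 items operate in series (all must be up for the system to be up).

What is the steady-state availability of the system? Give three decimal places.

0.947

A(shutdown valve) = MTBF/(MTBF+MTTR) = 27635/(27635+25.5) = 0.999078
A(temperature transmitter) = MTBF/(MTBF+MTTR) = 16821/(16821+49.4) = 0.997072
A(solenoid valve) = MTBF/(MTBF+MTTR) = 2097/(2097+108.6) = 0.950762
Series availability: 0.999078 × 0.997072 × 0.950762 = 0.947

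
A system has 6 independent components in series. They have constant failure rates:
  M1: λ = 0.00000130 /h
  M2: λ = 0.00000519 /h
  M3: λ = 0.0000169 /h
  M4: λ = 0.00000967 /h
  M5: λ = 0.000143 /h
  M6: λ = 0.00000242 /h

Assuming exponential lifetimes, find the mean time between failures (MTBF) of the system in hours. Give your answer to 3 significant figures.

Series of exponential components: λ_sys = Σ λ_i
λ_sys = 0.00000130 + 0.00000519 + 0.0000169 + 0.00000967 + 0.000143 + 0.00000242 = 1.7848e-04 /h
MTBF = 1 / λ_sys = 5600 h

5600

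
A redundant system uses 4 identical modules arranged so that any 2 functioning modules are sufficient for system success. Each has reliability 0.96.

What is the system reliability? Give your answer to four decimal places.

R = Σ_{i=2}^{4} C(4,i) p^i (1−p)^{4−i} with p = 0.96
C(4,2)·0.96^2·0.04^2 = 0.008847
C(4,3)·0.96^3·0.04^1 = 0.141558
C(4,4)·0.96^4·0.04^0 = 0.849347
Sum = 0.9998

0.9998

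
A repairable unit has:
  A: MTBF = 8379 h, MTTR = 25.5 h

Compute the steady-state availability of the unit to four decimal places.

0.9970

A(A) = MTBF/(MTBF+MTTR) = 8379/(8379+25.5) = 0.9970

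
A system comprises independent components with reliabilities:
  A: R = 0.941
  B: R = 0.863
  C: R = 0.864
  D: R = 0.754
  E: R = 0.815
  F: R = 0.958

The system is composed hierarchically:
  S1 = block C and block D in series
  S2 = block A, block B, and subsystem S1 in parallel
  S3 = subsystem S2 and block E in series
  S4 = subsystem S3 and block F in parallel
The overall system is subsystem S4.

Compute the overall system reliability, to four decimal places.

Series (C and D): 0.864000 × 0.754000 = 0.651456
Parallel (A, B, and [0.651456]): 1 − (1 − 0.941000)(1 − 0.863000)(1 − 0.651456) = 0.997183
Series ([0.997183] and E): 0.997183 × 0.815000 = 0.812704
Parallel ([0.812704] and F): 1 − (1 − 0.812704)(1 − 0.958000) = 0.9921

0.9921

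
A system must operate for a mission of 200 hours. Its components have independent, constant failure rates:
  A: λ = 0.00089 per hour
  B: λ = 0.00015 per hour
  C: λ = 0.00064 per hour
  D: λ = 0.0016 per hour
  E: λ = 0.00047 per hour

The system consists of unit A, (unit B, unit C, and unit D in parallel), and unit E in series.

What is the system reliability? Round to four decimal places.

R(A) = exp(−0.00089 × 200) = 0.836942
R(B) = exp(−0.00015 × 200) = 0.970446
R(C) = exp(−0.00064 × 200) = 0.879853
R(D) = exp(−0.0016 × 200) = 0.726149
R(E) = exp(−0.00047 × 200) = 0.910283
Parallel (B, C, and D): 1 − (1 − 0.970446)(1 − 0.879853)(1 − 0.726149) = 0.999028
Series (A, [0.999028], and E): 0.836942 × 0.999028 × 0.910283 = 0.7611

0.7611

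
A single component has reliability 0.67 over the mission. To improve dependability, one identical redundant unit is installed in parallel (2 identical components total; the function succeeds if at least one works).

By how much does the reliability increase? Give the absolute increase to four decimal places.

R_before = 0.67
R_after = 1 − (1 − 0.67)^2 = 0.8911
ΔR = 0.8911 − 0.67 = 0.2211

0.2211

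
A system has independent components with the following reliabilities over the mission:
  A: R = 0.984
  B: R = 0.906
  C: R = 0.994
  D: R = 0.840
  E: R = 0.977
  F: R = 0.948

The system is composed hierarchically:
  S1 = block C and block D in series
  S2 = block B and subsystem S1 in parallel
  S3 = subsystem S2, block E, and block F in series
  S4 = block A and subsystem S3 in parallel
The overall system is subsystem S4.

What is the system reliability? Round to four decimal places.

Series (C and D): 0.994000 × 0.840000 = 0.834960
Parallel (B and [0.834960]): 1 − (1 − 0.906000)(1 − 0.834960) = 0.984486
Series ([0.984486], E, and F): 0.984486 × 0.977000 × 0.948000 = 0.911827
Parallel (A and [0.911827]): 1 − (1 − 0.984000)(1 − 0.911827) = 0.9986

0.9986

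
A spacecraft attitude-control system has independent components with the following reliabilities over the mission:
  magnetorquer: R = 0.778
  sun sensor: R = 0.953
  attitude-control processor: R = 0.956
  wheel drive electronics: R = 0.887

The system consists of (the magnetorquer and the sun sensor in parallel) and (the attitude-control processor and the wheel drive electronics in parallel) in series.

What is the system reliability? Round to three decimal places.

Parallel (magnetorquer and sun sensor): 1 − (1 − 0.77800)(1 − 0.95300) = 0.98957
Parallel (attitude-control processor and wheel drive electronics): 1 − (1 − 0.95600)(1 − 0.88700) = 0.99503
Series ([0.98957] and [0.99503]): 0.98957 × 0.99503 = 0.985

0.985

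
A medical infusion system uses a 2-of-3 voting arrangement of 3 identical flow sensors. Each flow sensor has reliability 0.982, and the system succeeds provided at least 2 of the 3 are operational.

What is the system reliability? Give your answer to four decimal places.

0.9990

R = Σ_{i=2}^{3} C(3,i) p^i (1−p)^{3−i} with p = 0.982
C(3,2)·0.982^2·0.018^1 = 0.052073
C(3,3)·0.982^3·0.018^0 = 0.946966
Sum = 0.9990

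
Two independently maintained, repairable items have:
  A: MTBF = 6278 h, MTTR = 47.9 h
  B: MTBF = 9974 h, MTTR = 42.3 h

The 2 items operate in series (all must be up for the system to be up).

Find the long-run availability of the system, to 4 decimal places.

A(A) = MTBF/(MTBF+MTTR) = 6278/(6278+47.9) = 0.992428
A(B) = MTBF/(MTBF+MTTR) = 9974/(9974+42.3) = 0.995777
Series availability: 0.992428 × 0.995777 = 0.9882

0.9882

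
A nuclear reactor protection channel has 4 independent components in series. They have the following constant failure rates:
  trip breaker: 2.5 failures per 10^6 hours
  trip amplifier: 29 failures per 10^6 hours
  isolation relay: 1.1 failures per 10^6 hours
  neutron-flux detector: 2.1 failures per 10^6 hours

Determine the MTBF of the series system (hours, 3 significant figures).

28800

Series of exponential components: λ_sys = Σ λ_i
λ_sys = 0.0000025 + 0.000029 + 0.0000011 + 0.0000021 = 3.4700e-05 /h
MTBF = 1 / λ_sys = 28800 h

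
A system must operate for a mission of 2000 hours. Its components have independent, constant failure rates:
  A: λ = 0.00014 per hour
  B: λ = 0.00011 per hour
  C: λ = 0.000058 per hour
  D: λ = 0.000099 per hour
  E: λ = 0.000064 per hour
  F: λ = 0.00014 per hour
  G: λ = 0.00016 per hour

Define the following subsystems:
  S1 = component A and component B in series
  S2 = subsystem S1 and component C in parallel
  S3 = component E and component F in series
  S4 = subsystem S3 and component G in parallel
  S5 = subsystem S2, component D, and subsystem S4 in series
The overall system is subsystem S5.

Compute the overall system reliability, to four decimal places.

0.7130

R(A) = exp(−0.00014 × 2000) = 0.755784
R(B) = exp(−0.00011 × 2000) = 0.802519
R(C) = exp(−0.000058 × 2000) = 0.890475
R(D) = exp(−0.000099 × 2000) = 0.820370
R(E) = exp(−0.000064 × 2000) = 0.879853
R(F) = exp(−0.00014 × 2000) = 0.755784
R(G) = exp(−0.00016 × 2000) = 0.726149
Series (A and B): 0.755784 × 0.802519 = 0.606531
Parallel ([0.606531] and C): 1 − (1 − 0.606531)(1 − 0.890475) = 0.956905
Series (E and F): 0.879853 × 0.755784 = 0.664979
Parallel ([0.664979] and G): 1 − (1 − 0.664979)(1 − 0.726149) = 0.908254
Series ([0.956905], D, and [0.908254]): 0.956905 × 0.820370 × 0.908254 = 0.7130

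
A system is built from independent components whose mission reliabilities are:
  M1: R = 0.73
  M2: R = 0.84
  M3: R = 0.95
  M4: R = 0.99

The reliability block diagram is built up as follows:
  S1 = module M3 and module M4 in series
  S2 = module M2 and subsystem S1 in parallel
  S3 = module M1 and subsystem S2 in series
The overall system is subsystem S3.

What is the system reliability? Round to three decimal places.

0.723

Series (M3 and M4): 0.95000 × 0.99000 = 0.94050
Parallel (M2 and [0.94050]): 1 − (1 − 0.84000)(1 − 0.94050) = 0.99048
Series (M1 and [0.99048]): 0.73000 × 0.99048 = 0.723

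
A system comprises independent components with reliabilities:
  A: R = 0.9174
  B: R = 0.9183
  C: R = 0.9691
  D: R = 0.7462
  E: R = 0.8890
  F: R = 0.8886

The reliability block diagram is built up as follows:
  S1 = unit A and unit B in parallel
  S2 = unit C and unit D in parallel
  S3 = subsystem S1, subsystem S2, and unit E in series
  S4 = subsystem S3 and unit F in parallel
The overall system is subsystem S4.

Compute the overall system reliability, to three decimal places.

Parallel (A and B): 1 − (1 − 0.91740)(1 − 0.91830) = 0.99325
Parallel (C and D): 1 − (1 − 0.96910)(1 − 0.74620) = 0.99216
Series ([0.99325], [0.99216], and E): 0.99325 × 0.99216 × 0.88900 = 0.87608
Parallel ([0.87608] and F): 1 − (1 − 0.87608)(1 − 0.88860) = 0.986

0.986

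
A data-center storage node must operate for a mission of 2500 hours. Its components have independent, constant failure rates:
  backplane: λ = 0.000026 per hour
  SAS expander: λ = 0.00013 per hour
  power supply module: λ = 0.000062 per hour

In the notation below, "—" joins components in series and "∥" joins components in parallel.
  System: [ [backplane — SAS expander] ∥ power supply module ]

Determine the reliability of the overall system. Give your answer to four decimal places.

R(backplane) = exp(−0.000026 × 2500) = 0.937067
R(SAS expander) = exp(−0.00013 × 2500) = 0.722527
R(power supply module) = exp(−0.000062 × 2500) = 0.856415
Series (backplane and SAS expander): 0.937067 × 0.722527 = 0.677056
Parallel ([0.677056] and power supply module): 1 − (1 − 0.677056)(1 − 0.856415) = 0.9536

0.9536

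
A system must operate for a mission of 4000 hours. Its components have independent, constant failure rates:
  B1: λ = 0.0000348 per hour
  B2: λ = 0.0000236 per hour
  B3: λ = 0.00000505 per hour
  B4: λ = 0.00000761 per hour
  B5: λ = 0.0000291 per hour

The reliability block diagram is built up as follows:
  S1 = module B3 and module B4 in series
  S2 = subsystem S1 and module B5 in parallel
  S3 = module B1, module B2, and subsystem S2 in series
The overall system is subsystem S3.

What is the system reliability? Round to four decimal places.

R(B1) = exp(−0.0000348 × 4000) = 0.870054
R(B2) = exp(−0.0000236 × 4000) = 0.909919
R(B3) = exp(−0.00000505 × 4000) = 0.980003
R(B4) = exp(−0.00000761 × 4000) = 0.970019
R(B5) = exp(−0.0000291 × 4000) = 0.890119
Series (B3 and B4): 0.980003 × 0.970019 = 0.950622
Parallel ([0.950622] and B5): 1 − (1 − 0.950622)(1 − 0.890119) = 0.994574
Series (B1, B2, and [0.994574]): 0.870054 × 0.909919 × 0.994574 = 0.7874

0.7874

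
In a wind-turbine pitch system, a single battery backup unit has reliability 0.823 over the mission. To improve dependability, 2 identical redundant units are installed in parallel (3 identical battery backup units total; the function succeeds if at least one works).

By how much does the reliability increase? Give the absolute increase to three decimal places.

0.171

R_before = 0.823
R_after = 1 − (1 − 0.823)^3 = 0.994
ΔR = 0.994 − 0.823 = 0.171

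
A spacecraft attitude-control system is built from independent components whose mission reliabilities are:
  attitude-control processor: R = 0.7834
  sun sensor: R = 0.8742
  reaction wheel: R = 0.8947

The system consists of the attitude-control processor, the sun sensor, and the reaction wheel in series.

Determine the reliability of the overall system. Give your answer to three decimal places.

0.613

Series (attitude-control processor, sun sensor, and reaction wheel): 0.78340 × 0.87420 × 0.89470 = 0.613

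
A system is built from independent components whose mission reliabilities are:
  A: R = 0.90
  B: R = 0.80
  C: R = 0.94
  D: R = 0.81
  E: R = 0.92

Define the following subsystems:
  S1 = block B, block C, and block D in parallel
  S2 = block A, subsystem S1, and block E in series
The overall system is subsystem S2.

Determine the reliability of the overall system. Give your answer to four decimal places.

Parallel (B, C, and D): 1 − (1 − 0.800000)(1 − 0.940000)(1 − 0.810000) = 0.997720
Series (A, [0.997720], and E): 0.900000 × 0.997720 × 0.920000 = 0.8261

0.8261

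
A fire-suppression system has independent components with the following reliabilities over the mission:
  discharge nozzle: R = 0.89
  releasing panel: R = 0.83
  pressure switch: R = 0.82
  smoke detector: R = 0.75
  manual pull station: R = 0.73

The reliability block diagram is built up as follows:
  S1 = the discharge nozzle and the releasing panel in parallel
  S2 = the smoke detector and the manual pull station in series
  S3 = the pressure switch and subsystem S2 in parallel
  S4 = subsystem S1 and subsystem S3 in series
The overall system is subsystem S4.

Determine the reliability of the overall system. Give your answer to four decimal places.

0.9014

Parallel (discharge nozzle and releasing panel): 1 − (1 − 0.890000)(1 − 0.830000) = 0.981300
Series (smoke detector and manual pull station): 0.750000 × 0.730000 = 0.547500
Parallel (pressure switch and [0.547500]): 1 − (1 − 0.820000)(1 − 0.547500) = 0.918550
Series ([0.981300] and [0.918550]): 0.981300 × 0.918550 = 0.9014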